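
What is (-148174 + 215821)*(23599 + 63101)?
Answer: 5864994900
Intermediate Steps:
(-148174 + 215821)*(23599 + 63101) = 67647*86700 = 5864994900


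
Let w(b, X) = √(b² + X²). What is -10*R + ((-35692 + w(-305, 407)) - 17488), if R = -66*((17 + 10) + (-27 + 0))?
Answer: -53180 + √258674 ≈ -52671.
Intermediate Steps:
w(b, X) = √(X² + b²)
R = 0 (R = -66*(27 - 27) = -66*0 = 0)
-10*R + ((-35692 + w(-305, 407)) - 17488) = -10*0 + ((-35692 + √(407² + (-305)²)) - 17488) = 0 + ((-35692 + √(165649 + 93025)) - 17488) = 0 + ((-35692 + √258674) - 17488) = 0 + (-53180 + √258674) = -53180 + √258674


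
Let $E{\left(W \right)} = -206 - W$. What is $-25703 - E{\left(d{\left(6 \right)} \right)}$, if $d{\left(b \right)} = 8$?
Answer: $-25489$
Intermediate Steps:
$-25703 - E{\left(d{\left(6 \right)} \right)} = -25703 - \left(-206 - 8\right) = -25703 - -214 = -25703 + 214 = -25489$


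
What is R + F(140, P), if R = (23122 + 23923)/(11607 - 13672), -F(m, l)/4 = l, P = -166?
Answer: 264823/413 ≈ 641.22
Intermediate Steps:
F(m, l) = -4*l
R = -9409/413 (R = 47045/(-2065) = 47045*(-1/2065) = -9409/413 ≈ -22.782)
R + F(140, P) = -9409/413 - 4*(-166) = -9409/413 + 664 = 264823/413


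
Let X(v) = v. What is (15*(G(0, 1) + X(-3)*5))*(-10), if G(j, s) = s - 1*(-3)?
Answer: 1650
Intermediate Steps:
G(j, s) = 3 + s (G(j, s) = s + 3 = 3 + s)
(15*(G(0, 1) + X(-3)*5))*(-10) = (15*((3 + 1) - 3*5))*(-10) = (15*(4 - 15))*(-10) = (15*(-11))*(-10) = -165*(-10) = 1650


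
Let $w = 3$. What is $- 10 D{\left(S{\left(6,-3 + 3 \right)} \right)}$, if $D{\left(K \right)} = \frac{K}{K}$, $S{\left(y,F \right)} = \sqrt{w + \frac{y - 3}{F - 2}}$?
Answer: $-10$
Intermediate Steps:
$S{\left(y,F \right)} = \sqrt{3 + \frac{-3 + y}{-2 + F}}$ ($S{\left(y,F \right)} = \sqrt{3 + \frac{y - 3}{F - 2}} = \sqrt{3 + \frac{-3 + y}{-2 + F}}$)
$D{\left(K \right)} = 1$
$- 10 D{\left(S{\left(6,-3 + 3 \right)} \right)} = \left(-10\right) 1 = -10$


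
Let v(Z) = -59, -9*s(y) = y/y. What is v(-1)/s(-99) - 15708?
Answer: -15177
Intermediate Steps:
s(y) = -⅑ (s(y) = -y/(9*y) = -⅑*1 = -⅑)
v(-1)/s(-99) - 15708 = -59/(-⅑) - 15708 = -59*(-9) - 15708 = 531 - 15708 = -15177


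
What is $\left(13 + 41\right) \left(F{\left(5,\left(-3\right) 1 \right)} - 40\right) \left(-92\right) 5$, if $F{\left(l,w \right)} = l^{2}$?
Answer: $372600$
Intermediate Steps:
$\left(13 + 41\right) \left(F{\left(5,\left(-3\right) 1 \right)} - 40\right) \left(-92\right) 5 = \left(13 + 41\right) \left(5^{2} - 40\right) \left(-92\right) 5 = 54 \left(25 - 40\right) \left(-92\right) 5 = 54 \left(-15\right) \left(-92\right) 5 = \left(-810\right) \left(-92\right) 5 = 74520 \cdot 5 = 372600$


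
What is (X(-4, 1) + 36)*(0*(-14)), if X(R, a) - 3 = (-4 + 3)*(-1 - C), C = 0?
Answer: 0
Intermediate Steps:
X(R, a) = 4 (X(R, a) = 3 + (-4 + 3)*(-1 - 1*0) = 3 - (-1 + 0) = 3 - 1*(-1) = 3 + 1 = 4)
(X(-4, 1) + 36)*(0*(-14)) = (4 + 36)*(0*(-14)) = 40*0 = 0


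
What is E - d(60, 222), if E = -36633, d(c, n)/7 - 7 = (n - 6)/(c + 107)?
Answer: -6127406/167 ≈ -36691.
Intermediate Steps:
d(c, n) = 49 + 7*(-6 + n)/(107 + c) (d(c, n) = 49 + 7*((n - 6)/(c + 107)) = 49 + 7*((-6 + n)/(107 + c)) = 49 + 7*(-6 + n)/(107 + c))
E - d(60, 222) = -36633 - 7*(743 + 222 + 7*60)/(107 + 60) = -36633 - 7*(743 + 222 + 420)/167 = -36633 - 7*1385/167 = -36633 - 1*9695/167 = -36633 - 9695/167 = -6127406/167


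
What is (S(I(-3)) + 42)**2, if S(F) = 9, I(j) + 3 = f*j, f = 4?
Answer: 2601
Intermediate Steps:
I(j) = -3 + 4*j
(S(I(-3)) + 42)**2 = (9 + 42)**2 = 51**2 = 2601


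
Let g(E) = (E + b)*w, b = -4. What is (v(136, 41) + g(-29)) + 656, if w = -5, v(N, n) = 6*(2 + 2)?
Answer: 845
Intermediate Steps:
v(N, n) = 24 (v(N, n) = 6*4 = 24)
g(E) = 20 - 5*E (g(E) = (E - 4)*(-5) = (-4 + E)*(-5) = 20 - 5*E)
(v(136, 41) + g(-29)) + 656 = (24 + (20 - 5*(-29))) + 656 = (24 + (20 + 145)) + 656 = (24 + 165) + 656 = 189 + 656 = 845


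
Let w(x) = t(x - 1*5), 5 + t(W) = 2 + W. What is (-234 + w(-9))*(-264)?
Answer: 66264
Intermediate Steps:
t(W) = -3 + W (t(W) = -5 + (2 + W) = -3 + W)
w(x) = -8 + x (w(x) = -3 + (x - 1*5) = -3 + (x - 5) = -3 + (-5 + x) = -8 + x)
(-234 + w(-9))*(-264) = (-234 + (-8 - 9))*(-264) = (-234 - 17)*(-264) = -251*(-264) = 66264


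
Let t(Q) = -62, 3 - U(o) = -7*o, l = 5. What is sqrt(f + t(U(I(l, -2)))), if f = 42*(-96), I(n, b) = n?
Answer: I*sqrt(4094) ≈ 63.984*I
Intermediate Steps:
U(o) = 3 + 7*o (U(o) = 3 - (-7)*o = 3 + 7*o)
f = -4032
sqrt(f + t(U(I(l, -2)))) = sqrt(-4032 - 62) = sqrt(-4094) = I*sqrt(4094)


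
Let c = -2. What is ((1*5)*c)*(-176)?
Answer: 1760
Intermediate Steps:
((1*5)*c)*(-176) = ((1*5)*(-2))*(-176) = (5*(-2))*(-176) = -10*(-176) = 1760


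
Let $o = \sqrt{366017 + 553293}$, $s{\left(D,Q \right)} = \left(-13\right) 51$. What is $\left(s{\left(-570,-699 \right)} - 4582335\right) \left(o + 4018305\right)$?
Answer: $-18415883778390 - 4582998 \sqrt{919310} \approx -1.842 \cdot 10^{13}$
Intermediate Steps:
$s{\left(D,Q \right)} = -663$
$o = \sqrt{919310} \approx 958.81$
$\left(s{\left(-570,-699 \right)} - 4582335\right) \left(o + 4018305\right) = \left(-663 - 4582335\right) \left(\sqrt{919310} + 4018305\right) = - 4582998 \left(4018305 + \sqrt{919310}\right) = -18415883778390 - 4582998 \sqrt{919310}$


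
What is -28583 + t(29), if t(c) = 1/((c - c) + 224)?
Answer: -6402591/224 ≈ -28583.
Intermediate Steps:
t(c) = 1/224 (t(c) = 1/(0 + 224) = 1/224)
-28583 + t(29) = -28583 + 1/224 = -6402591/224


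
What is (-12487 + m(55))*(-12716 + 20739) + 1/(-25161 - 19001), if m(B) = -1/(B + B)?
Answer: -121668077948414/1214455 ≈ -1.0018e+8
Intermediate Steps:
m(B) = -1/(2*B)
(-12487 + m(55))*(-12716 + 20739) + 1/(-25161 - 19001) = (-12487 - ½/55)*(-12716 + 20739) + 1/(-25161 - 19001) = (-12487 - ½*1/55)*8023 + 1/(-44162) = (-12487 - 1/110)*8023 - 1/44162 = -1373571/110*8023 - 1/44162 = -11020160133/110 - 1/44162 = -121668077948414/1214455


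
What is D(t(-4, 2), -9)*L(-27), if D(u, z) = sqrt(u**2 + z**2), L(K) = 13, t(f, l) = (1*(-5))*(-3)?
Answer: 39*sqrt(34) ≈ 227.41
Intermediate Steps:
t(f, l) = 15 (t(f, l) = -5*(-3) = 15)
D(t(-4, 2), -9)*L(-27) = sqrt(15**2 + (-9)**2)*13 = sqrt(225 + 81)*13 = sqrt(306)*13 = (3*sqrt(34))*13 = 39*sqrt(34)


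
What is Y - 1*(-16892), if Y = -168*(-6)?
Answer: 17900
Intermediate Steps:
Y = 1008
Y - 1*(-16892) = 1008 - 1*(-16892) = 1008 + 16892 = 17900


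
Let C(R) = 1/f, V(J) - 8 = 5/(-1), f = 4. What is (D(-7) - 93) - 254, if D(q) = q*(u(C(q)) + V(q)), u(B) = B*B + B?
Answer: -5923/16 ≈ -370.19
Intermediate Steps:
V(J) = 3 (V(J) = 8 + 5/(-1) = 8 + 5*(-1) = 8 - 5 = 3)
C(R) = 1/4
u(B) = B + B**2 (u(B) = B**2 + B = B + B**2)
D(q) = 53*q/16 (D(q) = q*((1 + 1/4)/4 + 3) = q*((1/4)*(5/4) + 3) = q*(5/16 + 3) = q*(53/16) = 53*q/16)
(D(-7) - 93) - 254 = ((53/16)*(-7) - 93) - 254 = (-371/16 - 93) - 254 = -1859/16 - 254 = -5923/16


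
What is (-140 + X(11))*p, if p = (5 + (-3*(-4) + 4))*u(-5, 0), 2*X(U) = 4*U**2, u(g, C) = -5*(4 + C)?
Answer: -42840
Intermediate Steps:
u(g, C) = -20 - 5*C
X(U) = 2*U**2 (X(U) = (4*U**2)/2 = 2*U**2)
p = -420 (p = (5 + (-3*(-4) + 4))*(-20 - 5*0) = (5 + (12 + 4))*(-20 + 0) = (5 + 16)*(-20) = 21*(-20) = -420)
(-140 + X(11))*p = (-140 + 2*11**2)*(-420) = (-140 + 2*121)*(-420) = (-140 + 242)*(-420) = 102*(-420) = -42840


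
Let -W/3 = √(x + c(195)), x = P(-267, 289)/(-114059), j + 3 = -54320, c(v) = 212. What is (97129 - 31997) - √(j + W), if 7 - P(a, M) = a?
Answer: 65132 - √(-706712650094363 - 342177*√2757973309806)/114059 ≈ 65132.0 - 233.17*I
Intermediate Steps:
P(a, M) = 7 - a
j = -54323 (j = -3 - 54320 = -54323)
x = -274/114059 (x = (7 - 1*(-267))/(-114059) = (7 + 267)*(-1/114059) = 274*(-1/114059) = -274/114059 ≈ -0.0024023)
W = -3*√2757973309806/114059 (W = -3*√(-274/114059 + 212) = -3*√2757973309806/114059 ≈ -43.680)
(97129 - 31997) - √(j + W) = (97129 - 31997) - √(-54323 - 3*√2757973309806/114059) = 65132 - √(-54323 - 3*√2757973309806/114059)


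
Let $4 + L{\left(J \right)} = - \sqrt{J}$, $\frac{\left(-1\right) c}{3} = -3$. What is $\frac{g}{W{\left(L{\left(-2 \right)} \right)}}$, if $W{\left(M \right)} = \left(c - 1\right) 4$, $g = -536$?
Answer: $- \frac{67}{4} \approx -16.75$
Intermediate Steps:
$c = 9$ ($c = \left(-3\right) \left(-3\right) = 9$)
$L{\left(J \right)} = -4 - \sqrt{J}$
$W{\left(M \right)} = 32$ ($W{\left(M \right)} = \left(9 - 1\right) 4 = 8 \cdot 4 = 32$)
$\frac{g}{W{\left(L{\left(-2 \right)} \right)}} = - \frac{536}{32} = \left(-536\right) \frac{1}{32} = - \frac{67}{4}$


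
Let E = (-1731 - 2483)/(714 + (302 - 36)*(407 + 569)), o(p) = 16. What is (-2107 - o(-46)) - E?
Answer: -39476884/18595 ≈ -2123.0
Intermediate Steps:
E = -301/18595 (E = -4214/(714 + 266*976) = -4214/(714 + 259616) = -4214/260330 = -4214*1/260330 = -301/18595 ≈ -0.016187)
(-2107 - o(-46)) - E = (-2107 - 1*16) - 1*(-301/18595) = (-2107 - 16) + 301/18595 = -2123 + 301/18595 = -39476884/18595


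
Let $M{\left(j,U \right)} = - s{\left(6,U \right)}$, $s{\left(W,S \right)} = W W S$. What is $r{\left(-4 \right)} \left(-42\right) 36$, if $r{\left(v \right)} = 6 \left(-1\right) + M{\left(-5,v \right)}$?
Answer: $-208656$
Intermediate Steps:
$s{\left(W,S \right)} = S W^{2}$ ($s{\left(W,S \right)} = W S W = S W^{2}$)
$M{\left(j,U \right)} = - 36 U$ ($M{\left(j,U \right)} = - U 6^{2} = - U 36 = - 36 U$)
$r{\left(v \right)} = -6 - 36 v$ ($r{\left(v \right)} = 6 \left(-1\right) - 36 v = -6 - 36 v$)
$r{\left(-4 \right)} \left(-42\right) 36 = \left(-6 - -144\right) \left(-42\right) 36 = \left(-6 + 144\right) \left(-42\right) 36 = 138 \left(-42\right) 36 = \left(-5796\right) 36 = -208656$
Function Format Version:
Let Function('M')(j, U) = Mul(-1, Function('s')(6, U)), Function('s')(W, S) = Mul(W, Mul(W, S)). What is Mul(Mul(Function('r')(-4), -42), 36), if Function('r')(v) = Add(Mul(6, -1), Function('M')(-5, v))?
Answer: -208656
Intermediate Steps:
Function('s')(W, S) = Mul(S, Pow(W, 2)) (Function('s')(W, S) = Mul(W, Mul(S, W)) = Mul(S, Pow(W, 2)))
Function('M')(j, U) = Mul(-36, U) (Function('M')(j, U) = Mul(-1, Mul(U, Pow(6, 2))) = Mul(-1, Mul(U, 36)) = Mul(-1, Mul(36, U)) = Mul(-36, U))
Function('r')(v) = Add(-6, Mul(-36, v)) (Function('r')(v) = Add(Mul(6, -1), Mul(-36, v)) = Add(-6, Mul(-36, v)))
Mul(Mul(Function('r')(-4), -42), 36) = Mul(Mul(Add(-6, Mul(-36, -4)), -42), 36) = Mul(Mul(Add(-6, 144), -42), 36) = Mul(Mul(138, -42), 36) = Mul(-5796, 36) = -208656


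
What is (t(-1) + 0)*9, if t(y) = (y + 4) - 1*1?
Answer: 18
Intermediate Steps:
t(y) = 3 + y (t(y) = (4 + y) - 1 = 3 + y)
(t(-1) + 0)*9 = ((3 - 1) + 0)*9 = (2 + 0)*9 = 2*9 = 18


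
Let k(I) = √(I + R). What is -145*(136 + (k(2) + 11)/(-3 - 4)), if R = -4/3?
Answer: -136445/7 + 145*√6/21 ≈ -19475.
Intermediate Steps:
R = -4/3 (R = -4*⅓ = -4/3 ≈ -1.3333)
k(I) = √(-4/3 + I) (k(I) = √(I - 4/3) = √(-4/3 + I))
-145*(136 + (k(2) + 11)/(-3 - 4)) = -145*(136 + (√(-12 + 9*2)/3 + 11)/(-3 - 4)) = -145*(136 + (√(-12 + 18)/3 + 11)/(-7)) = -145*(136 + (√6/3 + 11)*(-⅐)) = -145*(136 + (11 + √6/3)*(-⅐)) = -145*(136 + (-11/7 - √6/21)) = -145*(941/7 - √6/21) = -136445/7 + 145*√6/21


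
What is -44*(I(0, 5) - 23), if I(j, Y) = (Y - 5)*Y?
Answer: 1012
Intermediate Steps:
I(j, Y) = Y*(-5 + Y) (I(j, Y) = (-5 + Y)*Y = Y*(-5 + Y))
-44*(I(0, 5) - 23) = -44*(5*(-5 + 5) - 23) = -44*(5*0 - 23) = -44*(0 - 23) = -44*(-23) = 1012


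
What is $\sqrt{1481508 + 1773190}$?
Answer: $\sqrt{3254698} \approx 1804.1$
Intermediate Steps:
$\sqrt{1481508 + 1773190} = \sqrt{3254698}$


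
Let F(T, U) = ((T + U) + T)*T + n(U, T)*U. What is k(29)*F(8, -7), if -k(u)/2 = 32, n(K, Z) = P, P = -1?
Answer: -5056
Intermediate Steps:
n(K, Z) = -1
k(u) = -64 (k(u) = -2*32 = -64)
F(T, U) = -U + T*(U + 2*T) (F(T, U) = ((T + U) + T)*T - U = (U + 2*T)*T - U = T*(U + 2*T) - U = -U + T*(U + 2*T))
k(29)*F(8, -7) = -64*(-1*(-7) + 2*8**2 + 8*(-7)) = -64*(7 + 2*64 - 56) = -64*(7 + 128 - 56) = -64*79 = -5056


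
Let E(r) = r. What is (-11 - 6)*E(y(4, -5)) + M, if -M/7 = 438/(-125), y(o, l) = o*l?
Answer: 45566/125 ≈ 364.53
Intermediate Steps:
y(o, l) = l*o
M = 3066/125 (M = -3066/(-125) = -3066*(-1)/125 = -7*(-438/125) = 3066/125 ≈ 24.528)
(-11 - 6)*E(y(4, -5)) + M = (-11 - 6)*(-5*4) + 3066/125 = -17*(-20) + 3066/125 = 340 + 3066/125 = 45566/125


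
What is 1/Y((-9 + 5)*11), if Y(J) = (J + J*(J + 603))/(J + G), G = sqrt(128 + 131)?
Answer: 1/560 - sqrt(259)/24640 ≈ 0.0011326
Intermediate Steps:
G = sqrt(259) ≈ 16.093
Y(J) = (J + J*(603 + J))/(J + sqrt(259)) (Y(J) = (J + J*(J + 603))/(J + sqrt(259)) = (J + J*(603 + J))/(J + sqrt(259)))
1/Y((-9 + 5)*11) = 1/(((-9 + 5)*11)*(604 + (-9 + 5)*11)/((-9 + 5)*11 + sqrt(259))) = 1/((-4*11)*(604 - 4*11)/(-4*11 + sqrt(259))) = 1/(-44*(604 - 44)/(-44 + sqrt(259))) = 1/(-44*560/(-44 + sqrt(259))) = 1/(-24640/(-44 + sqrt(259))) = 1/560 - sqrt(259)/24640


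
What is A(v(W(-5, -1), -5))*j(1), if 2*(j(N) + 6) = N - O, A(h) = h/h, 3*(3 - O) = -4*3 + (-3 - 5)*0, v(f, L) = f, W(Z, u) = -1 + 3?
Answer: -9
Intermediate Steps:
W(Z, u) = 2
O = 7 (O = 3 - (-4*3 + (-3 - 5)*0)/3 = 3 - (-12 - 8*0)/3 = 3 - (-12 + 0)/3 = 3 - 1/3*(-12) = 3 + 4 = 7)
A(h) = 1
j(N) = -19/2 + N/2 (j(N) = -6 + (N - 1*7)/2 = -6 + (N - 7)/2 = -6 + (-7 + N)/2 = -6 + (-7/2 + N/2) = -19/2 + N/2)
A(v(W(-5, -1), -5))*j(1) = 1*(-19/2 + (1/2)*1) = 1*(-19/2 + 1/2) = 1*(-9) = -9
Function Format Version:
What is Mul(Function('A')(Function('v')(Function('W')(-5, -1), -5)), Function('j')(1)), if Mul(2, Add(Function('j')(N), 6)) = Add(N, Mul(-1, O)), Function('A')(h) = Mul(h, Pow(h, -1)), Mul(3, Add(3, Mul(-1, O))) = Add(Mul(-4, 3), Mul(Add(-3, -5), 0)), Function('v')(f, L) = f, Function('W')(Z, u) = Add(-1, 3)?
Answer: -9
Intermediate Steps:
Function('W')(Z, u) = 2
O = 7 (O = Add(3, Mul(Rational(-1, 3), Add(Mul(-4, 3), Mul(Add(-3, -5), 0)))) = Add(3, Mul(Rational(-1, 3), Add(-12, Mul(-8, 0)))) = Add(3, Mul(Rational(-1, 3), Add(-12, 0))) = Add(3, Mul(Rational(-1, 3), -12)) = Add(3, 4) = 7)
Function('A')(h) = 1
Function('j')(N) = Add(Rational(-19, 2), Mul(Rational(1, 2), N)) (Function('j')(N) = Add(-6, Mul(Rational(1, 2), Add(N, Mul(-1, 7)))) = Add(-6, Mul(Rational(1, 2), Add(N, -7))) = Add(-6, Mul(Rational(1, 2), Add(-7, N))) = Add(-6, Add(Rational(-7, 2), Mul(Rational(1, 2), N))) = Add(Rational(-19, 2), Mul(Rational(1, 2), N)))
Mul(Function('A')(Function('v')(Function('W')(-5, -1), -5)), Function('j')(1)) = Mul(1, Add(Rational(-19, 2), Mul(Rational(1, 2), 1))) = Mul(1, Add(Rational(-19, 2), Rational(1, 2))) = Mul(1, -9) = -9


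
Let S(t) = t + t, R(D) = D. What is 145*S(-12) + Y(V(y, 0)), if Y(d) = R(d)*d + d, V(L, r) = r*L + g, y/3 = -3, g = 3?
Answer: -3468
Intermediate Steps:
y = -9 (y = 3*(-3) = -9)
V(L, r) = 3 + L*r (V(L, r) = r*L + 3 = L*r + 3 = 3 + L*r)
S(t) = 2*t
Y(d) = d + d² (Y(d) = d*d + d = d² + d = d + d²)
145*S(-12) + Y(V(y, 0)) = 145*(2*(-12)) + (3 - 9*0)*(1 + (3 - 9*0)) = 145*(-24) + (3 + 0)*(1 + (3 + 0)) = -3480 + 3*(1 + 3) = -3480 + 3*4 = -3480 + 12 = -3468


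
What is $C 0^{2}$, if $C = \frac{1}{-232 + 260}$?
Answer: $0$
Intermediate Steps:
$C = \frac{1}{28} \approx 0.035714$
$C 0^{2} = \frac{0^{2}}{28} = \frac{1}{28} \cdot 0 = 0$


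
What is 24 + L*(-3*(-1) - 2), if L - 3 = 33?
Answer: 60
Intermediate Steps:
L = 36 (L = 3 + 33 = 36)
24 + L*(-3*(-1) - 2) = 24 + 36*(-3*(-1) - 2) = 24 + 36*(3 - 2) = 24 + 36*1 = 24 + 36 = 60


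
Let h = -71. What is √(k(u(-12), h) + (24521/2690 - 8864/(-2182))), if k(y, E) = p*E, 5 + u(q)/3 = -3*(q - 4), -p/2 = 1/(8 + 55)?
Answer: √58615480053908890/61630590 ≈ 3.9283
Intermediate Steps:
p = -2/63 (p = -2/(8 + 55) = -2/63 ≈ -0.031746)
u(q) = 21 - 9*q (u(q) = -15 + 3*(-3*(q - 4)) = -15 + 3*(-3*(-4 + q)) = -15 + 3*(12 - 3*q) = -15 + (36 - 9*q) = 21 - 9*q)
k(y, E) = -2*E/63
√(k(u(-12), h) + (24521/2690 - 8864/(-2182))) = √(-2/63*(-71) + (24521/2690 - 8864/(-2182))) = √(142/63 + (24521*(1/2690) - 8864*(-1/2182))) = √(142/63 + (24521/2690 + 4432/1091)) = √(142/63 + 38674491/2934790) = √(2853233113/184891770) = √58615480053908890/61630590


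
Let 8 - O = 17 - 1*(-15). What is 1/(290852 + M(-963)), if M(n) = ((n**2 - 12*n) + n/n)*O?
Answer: -1/22243372 ≈ -4.4957e-8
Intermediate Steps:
O = -24 (O = 8 - (17 - 1*(-15)) = 8 - (17 + 15) = 8 - 1*32 = 8 - 32 = -24)
M(n) = -24 - 24*n**2 + 288*n (M(n) = ((n**2 - 12*n) + n/n)*(-24) = ((n**2 - 12*n) + 1)*(-24) = (1 + n**2 - 12*n)*(-24) = -24 - 24*n**2 + 288*n)
1/(290852 + M(-963)) = 1/(290852 + (-24 - 24*(-963)**2 + 288*(-963))) = 1/(290852 + (-24 - 24*927369 - 277344)) = 1/(290852 + (-24 - 22256856 - 277344)) = 1/(290852 - 22534224) = 1/(-22243372) = -1/22243372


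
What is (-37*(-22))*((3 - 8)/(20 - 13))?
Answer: -4070/7 ≈ -581.43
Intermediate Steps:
(-37*(-22))*((3 - 8)/(20 - 13)) = 814*(-5/7) = -4070/7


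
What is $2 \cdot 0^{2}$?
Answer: $0$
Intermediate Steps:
$2 \cdot 0^{2} = 2 \cdot 0 = 0$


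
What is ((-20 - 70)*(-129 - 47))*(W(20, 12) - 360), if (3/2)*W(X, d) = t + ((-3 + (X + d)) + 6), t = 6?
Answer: -5269440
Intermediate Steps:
W(X, d) = 6 + 2*X/3 + 2*d/3 (W(X, d) = 2*(6 + ((-3 + (X + d)) + 6))/3 = 2*(6 + ((-3 + X + d) + 6))/3 = 2*(6 + (3 + X + d))/3 = 2*(9 + X + d)/3 = 6 + 2*X/3 + 2*d/3)
((-20 - 70)*(-129 - 47))*(W(20, 12) - 360) = ((-20 - 70)*(-129 - 47))*((6 + (2/3)*20 + (2/3)*12) - 360) = (-90*(-176))*((6 + 40/3 + 8) - 360) = 15840*(82/3 - 360) = 15840*(-998/3) = -5269440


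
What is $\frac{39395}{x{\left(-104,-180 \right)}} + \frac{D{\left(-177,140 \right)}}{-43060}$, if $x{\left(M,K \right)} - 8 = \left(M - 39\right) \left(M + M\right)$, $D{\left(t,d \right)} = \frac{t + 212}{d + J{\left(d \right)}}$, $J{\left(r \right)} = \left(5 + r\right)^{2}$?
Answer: $\frac{1795160959709}{1355746425240} \approx 1.3241$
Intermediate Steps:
$D{\left(t,d \right)} = \frac{212 + t}{d + \left(5 + d\right)^{2}}$ ($D{\left(t,d \right)} = \frac{t + 212}{d + \left(5 + d\right)^{2}} = \frac{212 + t}{d + \left(5 + d\right)^{2}}$)
$x{\left(M,K \right)} = 8 + 2 M \left(-39 + M\right)$ ($x{\left(M,K \right)} = 8 + \left(M - 39\right) \left(M + M\right) = 8 + \left(-39 + M\right) 2 M = 8 + 2 M \left(-39 + M\right)$)
$\frac{39395}{x{\left(-104,-180 \right)}} + \frac{D{\left(-177,140 \right)}}{-43060} = \frac{39395}{8 - -8112 + 2 \left(-104\right)^{2}} + \frac{\frac{1}{140 + \left(5 + 140\right)^{2}} \left(212 - 177\right)}{-43060} = \frac{39395}{8 + 8112 + 2 \cdot 10816} + \frac{1}{140 + 145^{2}} \cdot 35 \left(- \frac{1}{43060}\right) = \frac{39395}{8 + 8112 + 21632} + \frac{1}{140 + 21025} \cdot 35 \left(- \frac{1}{43060}\right) = \frac{39395}{29752} + \frac{1}{21165} \cdot 35 \left(- \frac{1}{43060}\right) = 39395 \cdot \frac{1}{29752} + \frac{1}{21165} \cdot 35 \left(- \frac{1}{43060}\right) = \frac{39395}{29752} + \frac{7}{4233} \left(- \frac{1}{43060}\right) = \frac{39395}{29752} - \frac{7}{182272980} = \frac{1795160959709}{1355746425240}$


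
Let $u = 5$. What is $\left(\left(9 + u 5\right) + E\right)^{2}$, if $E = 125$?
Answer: $25281$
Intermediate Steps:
$\left(\left(9 + u 5\right) + E\right)^{2} = \left(\left(9 + 5 \cdot 5\right) + 125\right)^{2} = \left(\left(9 + 25\right) + 125\right)^{2} = \left(34 + 125\right)^{2} = 159^{2} = 25281$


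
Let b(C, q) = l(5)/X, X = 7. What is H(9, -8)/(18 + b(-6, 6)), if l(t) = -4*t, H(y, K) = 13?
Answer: 91/106 ≈ 0.85849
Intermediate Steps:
b(C, q) = -20/7 (b(C, q) = -4*5/7 = -20*1/7 = -20/7)
H(9, -8)/(18 + b(-6, 6)) = 13/(18 - 20/7) = 13/(106/7) = 13*(7/106) = 91/106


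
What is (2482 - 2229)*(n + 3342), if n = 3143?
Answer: 1640705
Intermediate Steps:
(2482 - 2229)*(n + 3342) = (2482 - 2229)*(3143 + 3342) = 253*6485 = 1640705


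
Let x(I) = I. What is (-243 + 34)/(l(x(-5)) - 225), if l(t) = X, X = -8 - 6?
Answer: 209/239 ≈ 0.87448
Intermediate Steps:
X = -14
l(t) = -14
(-243 + 34)/(l(x(-5)) - 225) = (-243 + 34)/(-14 - 225) = -209/(-239) = -209*(-1/239) = 209/239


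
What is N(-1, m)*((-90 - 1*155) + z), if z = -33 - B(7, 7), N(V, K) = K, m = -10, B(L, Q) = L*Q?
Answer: 3270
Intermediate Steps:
z = -82 (z = -33 - 7*7 = -33 - 1*49 = -33 - 49 = -82)
N(-1, m)*((-90 - 1*155) + z) = -10*((-90 - 1*155) - 82) = -10*((-90 - 155) - 82) = -10*(-245 - 82) = -10*(-327) = 3270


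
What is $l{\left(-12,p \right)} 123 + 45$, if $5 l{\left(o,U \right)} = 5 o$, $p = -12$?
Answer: $-1431$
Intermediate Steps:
$l{\left(o,U \right)} = o$ ($l{\left(o,U \right)} = \frac{5 o}{5} = o$)
$l{\left(-12,p \right)} 123 + 45 = \left(-12\right) 123 + 45 = -1476 + 45 = -1431$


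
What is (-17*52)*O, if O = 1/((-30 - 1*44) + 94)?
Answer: -221/5 ≈ -44.200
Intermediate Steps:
O = 1/20 (O = 1/((-30 - 44) + 94) = 1/(-74 + 94) = 1/20 ≈ 0.050000)
(-17*52)*O = -17*52*(1/20) = -884*1/20 = -221/5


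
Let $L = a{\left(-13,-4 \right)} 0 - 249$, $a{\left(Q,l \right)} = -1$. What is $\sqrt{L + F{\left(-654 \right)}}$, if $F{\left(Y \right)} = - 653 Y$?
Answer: $\sqrt{426813} \approx 653.31$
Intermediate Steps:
$L = -249$ ($L = \left(-1\right) 0 - 249 = 0 - 249 = -249$)
$\sqrt{L + F{\left(-654 \right)}} = \sqrt{-249 - -427062} = \sqrt{-249 + 427062} = \sqrt{426813}$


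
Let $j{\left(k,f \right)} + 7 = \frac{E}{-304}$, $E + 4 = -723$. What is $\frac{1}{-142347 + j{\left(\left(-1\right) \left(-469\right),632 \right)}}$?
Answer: $- \frac{304}{43274889} \approx -7.0249 \cdot 10^{-6}$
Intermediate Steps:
$E = -727$ ($E = -4 - 723 = -727$)
$j{\left(k,f \right)} = - \frac{1401}{304}$ ($j{\left(k,f \right)} = -7 - \frac{727}{-304} = -7 - - \frac{727}{304} = -7 + \frac{727}{304} = - \frac{1401}{304}$)
$\frac{1}{-142347 + j{\left(\left(-1\right) \left(-469\right),632 \right)}} = \frac{1}{-142347 - \frac{1401}{304}} = \frac{1}{- \frac{43274889}{304}} = - \frac{304}{43274889}$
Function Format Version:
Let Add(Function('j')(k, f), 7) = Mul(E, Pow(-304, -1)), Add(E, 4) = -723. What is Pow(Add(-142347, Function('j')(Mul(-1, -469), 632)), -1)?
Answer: Rational(-304, 43274889) ≈ -7.0249e-6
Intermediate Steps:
E = -727 (E = Add(-4, -723) = -727)
Function('j')(k, f) = Rational(-1401, 304) (Function('j')(k, f) = Add(-7, Mul(-727, Pow(-304, -1))) = Add(-7, Mul(-727, Rational(-1, 304))) = Add(-7, Rational(727, 304)) = Rational(-1401, 304))
Pow(Add(-142347, Function('j')(Mul(-1, -469), 632)), -1) = Pow(Add(-142347, Rational(-1401, 304)), -1) = Pow(Rational(-43274889, 304), -1) = Rational(-304, 43274889)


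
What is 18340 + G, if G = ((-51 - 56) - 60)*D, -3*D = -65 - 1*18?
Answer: 41159/3 ≈ 13720.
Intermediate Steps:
D = 83/3 (D = -(-65 - 1*18)/3 = -(-65 - 18)/3 = -⅓*(-83) = 83/3 ≈ 27.667)
G = -13861/3 (G = ((-51 - 56) - 60)*(83/3) = (-107 - 60)*(83/3) = -167*83/3 = -13861/3 ≈ -4620.3)
18340 + G = 18340 - 13861/3 = 41159/3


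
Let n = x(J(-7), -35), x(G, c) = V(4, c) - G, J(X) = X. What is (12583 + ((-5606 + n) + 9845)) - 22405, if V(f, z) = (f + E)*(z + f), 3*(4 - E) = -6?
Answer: -5886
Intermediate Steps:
E = 6 (E = 4 - 1/3*(-6) = 4 + 2 = 6)
V(f, z) = (6 + f)*(f + z) (V(f, z) = (f + 6)*(z + f) = (6 + f)*(f + z))
x(G, c) = 40 - G + 10*c (x(G, c) = (4**2 + 6*4 + 6*c + 4*c) - G = (16 + 24 + 6*c + 4*c) - G = (40 + 10*c) - G = 40 - G + 10*c)
n = -303 (n = 40 - 1*(-7) + 10*(-35) = 40 + 7 - 350 = -303)
(12583 + ((-5606 + n) + 9845)) - 22405 = (12583 + ((-5606 - 303) + 9845)) - 22405 = (12583 + (-5909 + 9845)) - 22405 = (12583 + 3936) - 22405 = 16519 - 22405 = -5886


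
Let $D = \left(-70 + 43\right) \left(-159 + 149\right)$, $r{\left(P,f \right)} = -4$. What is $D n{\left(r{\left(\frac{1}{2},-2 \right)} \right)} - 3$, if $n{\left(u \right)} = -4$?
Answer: $-1083$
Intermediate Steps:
$D = 270$ ($D = \left(-27\right) \left(-10\right) = 270$)
$D n{\left(r{\left(\frac{1}{2},-2 \right)} \right)} - 3 = 270 \left(-4\right) - 3 = -1080 - 3 = -1083$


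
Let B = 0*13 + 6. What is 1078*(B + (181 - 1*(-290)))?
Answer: 514206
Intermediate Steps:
B = 6 (B = 0 + 6 = 6)
1078*(B + (181 - 1*(-290))) = 1078*(6 + (181 - 1*(-290))) = 1078*(6 + (181 + 290)) = 1078*(6 + 471) = 1078*477 = 514206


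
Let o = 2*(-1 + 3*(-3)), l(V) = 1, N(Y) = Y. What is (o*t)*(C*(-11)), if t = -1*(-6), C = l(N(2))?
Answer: 1320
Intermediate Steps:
C = 1
t = 6
o = -20 (o = 2*(-1 - 9) = 2*(-10) = -20)
(o*t)*(C*(-11)) = (-20*6)*(1*(-11)) = -120*(-11) = 1320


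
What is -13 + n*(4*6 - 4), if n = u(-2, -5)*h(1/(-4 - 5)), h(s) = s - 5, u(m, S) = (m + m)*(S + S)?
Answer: -36917/9 ≈ -4101.9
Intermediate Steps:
u(m, S) = 4*S*m (u(m, S) = (2*m)*(2*S) = 4*S*m)
h(s) = -5 + s
n = -1840/9 (n = (4*(-5)*(-2))*(-5 + 1/(-4 - 5)) = 40*(-5 + 1/(-9)) = 40*(-5 - ⅑) = 40*(-46/9) = -1840/9 ≈ -204.44)
-13 + n*(4*6 - 4) = -13 - 1840*(4*6 - 4)/9 = -13 - 1840*(24 - 4)/9 = -13 - 1840/9*20 = -13 - 36800/9 = -36917/9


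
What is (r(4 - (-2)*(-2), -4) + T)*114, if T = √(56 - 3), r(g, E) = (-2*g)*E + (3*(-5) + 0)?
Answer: -1710 + 114*√53 ≈ -880.07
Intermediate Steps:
r(g, E) = -15 - 2*E*g (r(g, E) = -2*E*g + (-15 + 0) = -2*E*g - 15 = -15 - 2*E*g)
T = √53 ≈ 7.2801
(r(4 - (-2)*(-2), -4) + T)*114 = ((-15 - 2*(-4)*(4 - (-2)*(-2))) + √53)*114 = ((-15 - 2*(-4)*(4 - 1*4)) + √53)*114 = ((-15 - 2*(-4)*(4 - 4)) + √53)*114 = ((-15 - 2*(-4)*0) + √53)*114 = ((-15 + 0) + √53)*114 = (-15 + √53)*114 = -1710 + 114*√53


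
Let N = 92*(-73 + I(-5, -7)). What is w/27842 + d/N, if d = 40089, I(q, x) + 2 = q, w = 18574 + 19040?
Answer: -18246063/4454720 ≈ -4.0959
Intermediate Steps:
w = 37614
I(q, x) = -2 + q
N = -7360 (N = 92*(-73 + (-2 - 5)) = 92*(-73 - 7) = 92*(-80) = -7360)
w/27842 + d/N = 37614/27842 + 40089/(-7360) = 37614*(1/27842) + 40089*(-1/7360) = 18807/13921 - 1743/320 = -18246063/4454720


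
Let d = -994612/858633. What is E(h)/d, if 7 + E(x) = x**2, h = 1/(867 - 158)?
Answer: 1510664303439/249986277386 ≈ 6.0430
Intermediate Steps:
d = -994612/858633 (d = -994612*1/858633 = -994612/858633 ≈ -1.1584)
h = 1/709 ≈ 0.0014104
E(x) = -7 + x**2
E(h)/d = (-7 + (1/709)**2)/(-994612/858633) = (-7 + 1/502681)*(-858633/994612) = -3518766/502681*(-858633/994612) = 1510664303439/249986277386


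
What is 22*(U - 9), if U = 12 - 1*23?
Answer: -440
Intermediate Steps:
U = -11 (U = 12 - 23 = -11)
22*(U - 9) = 22*(-11 - 9) = 22*(-20) = -440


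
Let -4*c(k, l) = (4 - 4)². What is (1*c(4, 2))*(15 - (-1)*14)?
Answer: 0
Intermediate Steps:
c(k, l) = 0 (c(k, l) = -(4 - 4)²/4 = -¼*0² = -¼*0 = 0)
(1*c(4, 2))*(15 - (-1)*14) = (1*0)*(15 - (-1)*14) = 0*(15 - 1*(-14)) = 0*(15 + 14) = 0*29 = 0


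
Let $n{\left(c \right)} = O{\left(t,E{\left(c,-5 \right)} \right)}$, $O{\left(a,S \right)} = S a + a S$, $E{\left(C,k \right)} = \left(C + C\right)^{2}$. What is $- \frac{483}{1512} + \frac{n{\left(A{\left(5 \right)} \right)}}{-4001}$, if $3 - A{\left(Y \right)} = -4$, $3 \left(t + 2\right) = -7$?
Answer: $\frac{30281}{288072} \approx 0.10512$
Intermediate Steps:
$t = - \frac{13}{3}$ ($t = -2 + \frac{1}{3} \left(-7\right) = -2 - \frac{7}{3} = - \frac{13}{3} \approx -4.3333$)
$E{\left(C,k \right)} = 4 C^{2}$ ($E{\left(C,k \right)} = \left(2 C\right)^{2} = 4 C^{2}$)
$A{\left(Y \right)} = 7$ ($A{\left(Y \right)} = 3 - -4 = 3 + 4 = 7$)
$O{\left(a,S \right)} = 2 S a$ ($O{\left(a,S \right)} = S a + S a = 2 S a$)
$n{\left(c \right)} = - \frac{104 c^{2}}{3}$ ($n{\left(c \right)} = 2 \cdot 4 c^{2} \left(- \frac{13}{3}\right) = - \frac{104 c^{2}}{3}$)
$- \frac{483}{1512} + \frac{n{\left(A{\left(5 \right)} \right)}}{-4001} = - \frac{483}{1512} + \frac{\left(- \frac{104}{3}\right) 7^{2}}{-4001} = \left(-483\right) \frac{1}{1512} + \left(- \frac{104}{3}\right) 49 \left(- \frac{1}{4001}\right) = - \frac{23}{72} - - \frac{5096}{12003} = - \frac{23}{72} + \frac{5096}{12003} = \frac{30281}{288072}$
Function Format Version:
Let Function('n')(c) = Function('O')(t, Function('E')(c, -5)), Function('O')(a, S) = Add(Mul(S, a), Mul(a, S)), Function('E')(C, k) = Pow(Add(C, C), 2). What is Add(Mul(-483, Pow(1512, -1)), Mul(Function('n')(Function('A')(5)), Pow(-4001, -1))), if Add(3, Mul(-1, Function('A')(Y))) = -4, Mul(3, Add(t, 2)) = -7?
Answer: Rational(30281, 288072) ≈ 0.10512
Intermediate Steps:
t = Rational(-13, 3) (t = Add(-2, Mul(Rational(1, 3), -7)) = Add(-2, Rational(-7, 3)) = Rational(-13, 3) ≈ -4.3333)
Function('E')(C, k) = Mul(4, Pow(C, 2)) (Function('E')(C, k) = Pow(Mul(2, C), 2) = Mul(4, Pow(C, 2)))
Function('A')(Y) = 7 (Function('A')(Y) = Add(3, Mul(-1, -4)) = Add(3, 4) = 7)
Function('O')(a, S) = Mul(2, S, a) (Function('O')(a, S) = Add(Mul(S, a), Mul(S, a)) = Mul(2, S, a))
Function('n')(c) = Mul(Rational(-104, 3), Pow(c, 2)) (Function('n')(c) = Mul(2, Mul(4, Pow(c, 2)), Rational(-13, 3)) = Mul(Rational(-104, 3), Pow(c, 2)))
Add(Mul(-483, Pow(1512, -1)), Mul(Function('n')(Function('A')(5)), Pow(-4001, -1))) = Add(Mul(-483, Pow(1512, -1)), Mul(Mul(Rational(-104, 3), Pow(7, 2)), Pow(-4001, -1))) = Add(Mul(-483, Rational(1, 1512)), Mul(Mul(Rational(-104, 3), 49), Rational(-1, 4001))) = Add(Rational(-23, 72), Mul(Rational(-5096, 3), Rational(-1, 4001))) = Add(Rational(-23, 72), Rational(5096, 12003)) = Rational(30281, 288072)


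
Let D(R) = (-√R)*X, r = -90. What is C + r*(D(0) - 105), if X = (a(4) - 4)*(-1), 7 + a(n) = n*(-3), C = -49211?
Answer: -39761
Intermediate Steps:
a(n) = -7 - 3*n (a(n) = -7 + n*(-3) = -7 - 3*n)
X = 23 (X = ((-7 - 3*4) - 4)*(-1) = ((-7 - 12) - 4)*(-1) = (-19 - 4)*(-1) = -23*(-1) = 23)
D(R) = -23*√R (D(R) = -√R*23 = -23*√R)
C + r*(D(0) - 105) = -49211 - 90*(-23*√0 - 105) = -49211 - 90*(-23*0 - 105) = -49211 - 90*(0 - 105) = -49211 - 90*(-105) = -49211 + 9450 = -39761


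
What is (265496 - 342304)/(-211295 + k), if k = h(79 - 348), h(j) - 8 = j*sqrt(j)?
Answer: 8114265948/22330830739 - 10330676*I*sqrt(269)/22330830739 ≈ 0.36337 - 0.0075875*I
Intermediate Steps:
h(j) = 8 + j**(3/2) (h(j) = 8 + j*sqrt(j) = 8 + j**(3/2))
k = 8 - 269*I*sqrt(269) (k = 8 + (79 - 348)**(3/2) = 8 + (-269)**(3/2) = 8 - 269*I*sqrt(269) ≈ 8.0 - 4411.9*I)
(265496 - 342304)/(-211295 + k) = (265496 - 342304)/(-211295 + (8 - 269*I*sqrt(269))) = -76808/(-211287 - 269*I*sqrt(269))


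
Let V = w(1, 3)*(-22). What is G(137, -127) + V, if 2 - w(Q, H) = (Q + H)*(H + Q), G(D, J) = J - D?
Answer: 44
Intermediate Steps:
w(Q, H) = 2 - (H + Q)**2 (w(Q, H) = 2 - (Q + H)*(H + Q) = 2 - (H + Q)*(H + Q) = 2 - (H + Q)**2)
V = 308 (V = (2 - (3 + 1)**2)*(-22) = (2 - 1*4**2)*(-22) = (2 - 1*16)*(-22) = (2 - 16)*(-22) = -14*(-22) = 308)
G(137, -127) + V = (-127 - 1*137) + 308 = (-127 - 137) + 308 = -264 + 308 = 44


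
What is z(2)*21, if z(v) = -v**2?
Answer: -84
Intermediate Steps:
z(2)*21 = -1*2**2*21 = -1*4*21 = -4*21 = -84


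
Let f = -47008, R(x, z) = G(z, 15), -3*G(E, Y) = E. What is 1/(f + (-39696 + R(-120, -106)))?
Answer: -3/260006 ≈ -1.1538e-5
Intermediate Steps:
G(E, Y) = -E/3
R(x, z) = -z/3
1/(f + (-39696 + R(-120, -106))) = 1/(-47008 + (-39696 - ⅓*(-106))) = 1/(-47008 + (-39696 + 106/3)) = 1/(-47008 - 118982/3) = 1/(-260006/3) = -3/260006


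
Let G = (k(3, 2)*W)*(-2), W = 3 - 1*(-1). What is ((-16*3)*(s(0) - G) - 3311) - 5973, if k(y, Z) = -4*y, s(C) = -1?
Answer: -4628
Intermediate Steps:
W = 4 (W = 3 + 1 = 4)
G = 96 (G = (-4*3*4)*(-2) = -12*4*(-2) = -48*(-2) = 96)
((-16*3)*(s(0) - G) - 3311) - 5973 = ((-16*3)*(-1 - 1*96) - 3311) - 5973 = (-48*(-1 - 96) - 3311) - 5973 = (-48*(-97) - 3311) - 5973 = (4656 - 3311) - 5973 = 1345 - 5973 = -4628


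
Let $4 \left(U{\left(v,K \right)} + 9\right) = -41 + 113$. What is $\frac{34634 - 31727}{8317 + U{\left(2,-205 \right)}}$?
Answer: $\frac{2907}{8326} \approx 0.34915$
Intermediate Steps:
$U{\left(v,K \right)} = 9$ ($U{\left(v,K \right)} = -9 + \frac{-41 + 113}{4} = -9 + \frac{1}{4} \cdot 72 = -9 + 18 = 9$)
$\frac{34634 - 31727}{8317 + U{\left(2,-205 \right)}} = \frac{34634 - 31727}{8317 + 9} = \frac{2907}{8326}$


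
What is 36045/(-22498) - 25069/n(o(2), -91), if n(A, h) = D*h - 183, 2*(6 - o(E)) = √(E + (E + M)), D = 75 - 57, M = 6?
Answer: 498364417/40968858 ≈ 12.164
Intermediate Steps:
D = 18
o(E) = 6 - √(6 + 2*E)/2 (o(E) = 6 - √(E + (E + 6))/2 = 6 - √(E + (6 + E))/2 = 6 - √(6 + 2*E)/2)
n(A, h) = -183 + 18*h (n(A, h) = 18*h - 183 = -183 + 18*h)
36045/(-22498) - 25069/n(o(2), -91) = 36045/(-22498) - 25069/(-183 + 18*(-91)) = 36045*(-1/22498) - 25069/(-183 - 1638) = -36045/22498 - 25069/(-1821) = -36045/22498 - 25069*(-1/1821) = -36045/22498 + 25069/1821 = 498364417/40968858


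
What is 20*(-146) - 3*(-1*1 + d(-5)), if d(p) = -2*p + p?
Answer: -2932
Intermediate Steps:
d(p) = -p
20*(-146) - 3*(-1*1 + d(-5)) = 20*(-146) - 3*(-1*1 - 1*(-5)) = -2920 - 3*(-1 + 5) = -2920 - 3*4 = -2920 - 12 = -2932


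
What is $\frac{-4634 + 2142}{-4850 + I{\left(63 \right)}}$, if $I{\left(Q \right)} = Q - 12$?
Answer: $\frac{2492}{4799} \approx 0.51927$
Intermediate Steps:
$I{\left(Q \right)} = -12 + Q$
$\frac{-4634 + 2142}{-4850 + I{\left(63 \right)}} = \frac{-4634 + 2142}{-4850 + \left(-12 + 63\right)} = - \frac{2492}{-4850 + 51} = - \frac{2492}{-4799} = \left(-2492\right) \left(- \frac{1}{4799}\right) = \frac{2492}{4799}$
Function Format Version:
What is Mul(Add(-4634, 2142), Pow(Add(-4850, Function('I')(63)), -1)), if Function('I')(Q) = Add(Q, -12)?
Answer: Rational(2492, 4799) ≈ 0.51927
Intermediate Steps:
Function('I')(Q) = Add(-12, Q)
Mul(Add(-4634, 2142), Pow(Add(-4850, Function('I')(63)), -1)) = Mul(Add(-4634, 2142), Pow(Add(-4850, Add(-12, 63)), -1)) = Mul(-2492, Pow(Add(-4850, 51), -1)) = Mul(-2492, Pow(-4799, -1)) = Mul(-2492, Rational(-1, 4799)) = Rational(2492, 4799)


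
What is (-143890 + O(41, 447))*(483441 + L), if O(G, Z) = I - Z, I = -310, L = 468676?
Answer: -137720867699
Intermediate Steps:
O(G, Z) = -310 - Z
(-143890 + O(41, 447))*(483441 + L) = (-143890 + (-310 - 1*447))*(483441 + 468676) = (-143890 + (-310 - 447))*952117 = (-143890 - 757)*952117 = -144647*952117 = -137720867699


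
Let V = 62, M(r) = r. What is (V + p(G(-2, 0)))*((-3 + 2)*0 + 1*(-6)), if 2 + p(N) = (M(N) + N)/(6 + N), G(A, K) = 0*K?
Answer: -360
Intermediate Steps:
G(A, K) = 0
p(N) = -2 + 2*N/(6 + N) (p(N) = -2 + (N + N)/(6 + N) = -2 + (2*N)/(6 + N) = -2 + 2*N/(6 + N))
(V + p(G(-2, 0)))*((-3 + 2)*0 + 1*(-6)) = (62 - 12/(6 + 0))*((-3 + 2)*0 + 1*(-6)) = (62 - 12/6)*(-1*0 - 6) = (62 - 12*⅙)*(0 - 6) = (62 - 2)*(-6) = 60*(-6) = -360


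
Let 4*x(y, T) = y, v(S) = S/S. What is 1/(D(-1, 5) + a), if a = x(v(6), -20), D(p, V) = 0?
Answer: 4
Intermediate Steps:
v(S) = 1
x(y, T) = y/4
a = ¼ (a = (¼)*1 = ¼ ≈ 0.25000)
1/(D(-1, 5) + a) = 1/(0 + ¼) = 1/(¼) = 4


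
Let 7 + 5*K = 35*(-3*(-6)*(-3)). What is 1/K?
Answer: -5/1897 ≈ -0.0026357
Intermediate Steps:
K = -1897/5 (K = -7/5 + (35*(-3*(-6)*(-3)))/5 = -7/5 + (35*(18*(-3)))/5 = -7/5 + (35*(-54))/5 = -7/5 + (⅕)*(-1890) = -7/5 - 378 = -1897/5 ≈ -379.40)
1/K = 1/(-1897/5) = -5/1897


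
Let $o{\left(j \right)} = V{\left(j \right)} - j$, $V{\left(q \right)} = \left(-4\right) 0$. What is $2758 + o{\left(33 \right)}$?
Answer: $2725$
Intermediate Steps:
$V{\left(q \right)} = 0$
$o{\left(j \right)} = - j$ ($o{\left(j \right)} = 0 - j = - j$)
$2758 + o{\left(33 \right)} = 2758 - 33 = 2725$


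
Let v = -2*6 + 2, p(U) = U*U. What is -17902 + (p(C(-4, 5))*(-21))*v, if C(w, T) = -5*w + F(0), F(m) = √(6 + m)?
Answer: 67358 + 8400*√6 ≈ 87934.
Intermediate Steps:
C(w, T) = √6 - 5*w (C(w, T) = -5*w + √(6 + 0) = -5*w + √6 = √6 - 5*w)
p(U) = U²
v = -10 (v = -12 + 2 = -10)
-17902 + (p(C(-4, 5))*(-21))*v = -17902 + ((√6 - 5*(-4))²*(-21))*(-10) = -17902 + ((√6 + 20)²*(-21))*(-10) = -17902 + ((20 + √6)²*(-21))*(-10) = -17902 - 21*(20 + √6)²*(-10) = -17902 + 210*(20 + √6)²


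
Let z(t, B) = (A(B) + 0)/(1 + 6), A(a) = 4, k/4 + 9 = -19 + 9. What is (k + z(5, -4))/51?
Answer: -176/119 ≈ -1.4790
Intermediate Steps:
k = -76 (k = -36 + 4*(-19 + 9) = -36 + 4*(-10) = -36 - 40 = -76)
z(t, B) = 4/7 (z(t, B) = (4 + 0)/(1 + 6) = 4/7)
(k + z(5, -4))/51 = (-76 + 4/7)/51 = -528/7*1/51 = -176/119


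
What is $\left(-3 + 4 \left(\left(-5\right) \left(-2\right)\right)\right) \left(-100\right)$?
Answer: $-3700$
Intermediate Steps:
$\left(-3 + 4 \left(\left(-5\right) \left(-2\right)\right)\right) \left(-100\right) = \left(-3 + 4 \cdot 10\right) \left(-100\right) = \left(-3 + 40\right) \left(-100\right) = 37 \left(-100\right) = -3700$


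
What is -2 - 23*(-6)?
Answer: 136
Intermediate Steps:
-2 - 23*(-6) = -2 + 138 = 136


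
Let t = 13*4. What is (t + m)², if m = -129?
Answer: 5929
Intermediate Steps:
t = 52
(t + m)² = (52 - 129)² = (-77)² = 5929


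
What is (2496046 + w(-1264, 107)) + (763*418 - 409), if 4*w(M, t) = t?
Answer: 11258391/4 ≈ 2.8146e+6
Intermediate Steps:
w(M, t) = t/4
(2496046 + w(-1264, 107)) + (763*418 - 409) = (2496046 + (¼)*107) + (763*418 - 409) = (2496046 + 107/4) + (318934 - 409) = 9984291/4 + 318525 = 11258391/4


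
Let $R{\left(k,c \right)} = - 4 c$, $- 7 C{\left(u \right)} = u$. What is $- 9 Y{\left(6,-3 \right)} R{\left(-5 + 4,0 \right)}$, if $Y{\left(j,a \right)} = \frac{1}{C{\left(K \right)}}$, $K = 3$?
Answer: $0$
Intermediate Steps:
$C{\left(u \right)} = - \frac{u}{7}$
$Y{\left(j,a \right)} = - \frac{7}{3}$ ($Y{\left(j,a \right)} = \frac{1}{\left(- \frac{1}{7}\right) 3} = \frac{1}{- \frac{3}{7}} = - \frac{7}{3}$)
$- 9 Y{\left(6,-3 \right)} R{\left(-5 + 4,0 \right)} = \left(-9\right) \left(- \frac{7}{3}\right) \left(\left(-4\right) 0\right) = 21 \cdot 0 = 0$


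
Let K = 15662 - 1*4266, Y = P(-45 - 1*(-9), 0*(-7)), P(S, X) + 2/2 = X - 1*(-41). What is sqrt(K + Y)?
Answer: 2*sqrt(2859) ≈ 106.94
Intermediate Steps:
P(S, X) = 40 + X (P(S, X) = -1 + (X - 1*(-41)) = -1 + (X + 41) = -1 + (41 + X) = 40 + X)
Y = 40 (Y = 40 + 0*(-7) = 40 + 0 = 40)
K = 11396 (K = 15662 - 4266 = 11396)
sqrt(K + Y) = sqrt(11396 + 40) = sqrt(11436) = 2*sqrt(2859)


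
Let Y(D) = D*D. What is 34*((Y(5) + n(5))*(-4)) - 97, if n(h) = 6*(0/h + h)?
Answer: -7577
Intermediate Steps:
n(h) = 6*h (n(h) = 6*(0 + h) = 6*h)
Y(D) = D²
34*((Y(5) + n(5))*(-4)) - 97 = 34*((5² + 6*5)*(-4)) - 97 = 34*((25 + 30)*(-4)) - 97 = 34*(55*(-4)) - 97 = 34*(-220) - 97 = -7480 - 97 = -7577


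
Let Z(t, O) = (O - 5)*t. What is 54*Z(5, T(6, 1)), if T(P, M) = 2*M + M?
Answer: -540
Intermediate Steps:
T(P, M) = 3*M
Z(t, O) = t*(-5 + O) (Z(t, O) = (-5 + O)*t = t*(-5 + O))
54*Z(5, T(6, 1)) = 54*(5*(-5 + 3*1)) = 54*(5*(-5 + 3)) = 54*(5*(-2)) = 54*(-10) = -540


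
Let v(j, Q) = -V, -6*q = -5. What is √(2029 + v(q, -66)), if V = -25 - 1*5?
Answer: √2059 ≈ 45.376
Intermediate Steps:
q = ⅚ (q = -⅙*(-5) = ⅚ ≈ 0.83333)
V = -30 (V = -25 - 5 = -30)
v(j, Q) = 30 (v(j, Q) = -1*(-30) = 30)
√(2029 + v(q, -66)) = √(2029 + 30) = √2059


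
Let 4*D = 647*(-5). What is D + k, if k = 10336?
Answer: 38109/4 ≈ 9527.3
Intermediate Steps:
D = -3235/4 (D = (647*(-5))/4 = (¼)*(-3235) = -3235/4 ≈ -808.75)
D + k = -3235/4 + 10336 = 38109/4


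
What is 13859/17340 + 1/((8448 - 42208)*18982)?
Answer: 444064755277/555601621440 ≈ 0.79925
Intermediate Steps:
13859/17340 + 1/((8448 - 42208)*18982) = 13859*(1/17340) + (1/18982)/(-33760) = 13859/17340 - 1/33760*1/18982 = 13859/17340 - 1/640832320 = 444064755277/555601621440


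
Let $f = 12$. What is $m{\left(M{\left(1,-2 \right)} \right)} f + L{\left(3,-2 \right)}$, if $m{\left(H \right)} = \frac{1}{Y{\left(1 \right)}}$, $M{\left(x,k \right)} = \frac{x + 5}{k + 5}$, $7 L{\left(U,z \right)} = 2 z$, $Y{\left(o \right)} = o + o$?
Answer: $\frac{38}{7} \approx 5.4286$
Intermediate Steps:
$Y{\left(o \right)} = 2 o$
$L{\left(U,z \right)} = \frac{2 z}{7}$
$M{\left(x,k \right)} = \frac{5 + x}{5 + k}$
$m{\left(H \right)} = \frac{1}{2}$ ($m{\left(H \right)} = \frac{1}{2 \cdot 1} = \frac{1}{2}$)
$m{\left(M{\left(1,-2 \right)} \right)} f + L{\left(3,-2 \right)} = \frac{1}{2} \cdot 12 + \frac{2}{7} \left(-2\right) = 6 - \frac{4}{7} = \frac{38}{7}$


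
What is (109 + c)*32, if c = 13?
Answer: 3904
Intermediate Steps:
(109 + c)*32 = (109 + 13)*32 = 122*32 = 3904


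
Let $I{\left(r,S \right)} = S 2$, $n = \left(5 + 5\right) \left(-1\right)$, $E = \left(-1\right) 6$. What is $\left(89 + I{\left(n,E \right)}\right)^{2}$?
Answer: $5929$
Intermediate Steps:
$E = -6$
$n = -10$ ($n = 10 \left(-1\right) = -10$)
$I{\left(r,S \right)} = 2 S$
$\left(89 + I{\left(n,E \right)}\right)^{2} = \left(89 + 2 \left(-6\right)\right)^{2} = \left(89 - 12\right)^{2} = 77^{2} = 5929$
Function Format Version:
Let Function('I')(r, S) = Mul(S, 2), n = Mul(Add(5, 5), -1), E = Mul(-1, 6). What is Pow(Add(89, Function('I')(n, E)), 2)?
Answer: 5929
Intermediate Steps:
E = -6
n = -10 (n = Mul(10, -1) = -10)
Function('I')(r, S) = Mul(2, S)
Pow(Add(89, Function('I')(n, E)), 2) = Pow(Add(89, Mul(2, -6)), 2) = Pow(Add(89, -12), 2) = Pow(77, 2) = 5929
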